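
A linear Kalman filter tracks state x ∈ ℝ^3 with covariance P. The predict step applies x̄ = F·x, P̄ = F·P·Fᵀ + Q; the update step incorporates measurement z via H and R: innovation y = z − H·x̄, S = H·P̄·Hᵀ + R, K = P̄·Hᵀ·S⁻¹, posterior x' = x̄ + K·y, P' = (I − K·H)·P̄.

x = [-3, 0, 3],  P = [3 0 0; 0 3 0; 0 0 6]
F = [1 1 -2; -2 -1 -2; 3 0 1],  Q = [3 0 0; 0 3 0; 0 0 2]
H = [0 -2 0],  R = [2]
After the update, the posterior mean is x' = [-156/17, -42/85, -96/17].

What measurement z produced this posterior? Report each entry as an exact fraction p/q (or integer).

z = [1]

x̄ = F·x = [-9, 0, -6]
P̄ = F·P·Fᵀ + Q = [33 15 -3; 15 42 -30; -3 -30 35]
S = H·P̄·Hᵀ + R = [170]
K = P̄·Hᵀ·S⁻¹ = [-3/17; -42/85; 6/17]
x' − x̄ = [-3/17, -42/85, 6/17] = K·y
y = (KᵀK)⁻¹·Kᵀ·(x' − x̄) = [1]
z = y + H·x̄ = [1] + [0] = [1]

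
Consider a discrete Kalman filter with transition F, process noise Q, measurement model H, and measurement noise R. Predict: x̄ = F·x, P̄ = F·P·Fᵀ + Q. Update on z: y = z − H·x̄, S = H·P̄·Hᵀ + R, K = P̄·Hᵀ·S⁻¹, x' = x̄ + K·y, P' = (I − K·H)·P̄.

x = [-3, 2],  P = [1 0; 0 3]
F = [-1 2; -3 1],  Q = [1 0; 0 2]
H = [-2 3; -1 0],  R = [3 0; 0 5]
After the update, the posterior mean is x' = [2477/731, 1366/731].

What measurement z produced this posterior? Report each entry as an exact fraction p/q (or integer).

x̄ = F·x = [7, 11]
P̄ = F·P·Fᵀ + Q = [14 9; 9 14]
S = H·P̄·Hᵀ + R = [77 1; 1 19]
K = P̄·Hᵀ·S⁻¹ = [-5/1462 -1077/1462; 465/1462 -717/1462]
x' − x̄ = [-2640/731, -6675/731] = K·y
y = (KᵀK)⁻¹·Kᵀ·(x' − x̄) = [-21, 5]
z = y + H·x̄ = [-21, 5] + [19, -7] = [-2, -2]

z = [-2, -2]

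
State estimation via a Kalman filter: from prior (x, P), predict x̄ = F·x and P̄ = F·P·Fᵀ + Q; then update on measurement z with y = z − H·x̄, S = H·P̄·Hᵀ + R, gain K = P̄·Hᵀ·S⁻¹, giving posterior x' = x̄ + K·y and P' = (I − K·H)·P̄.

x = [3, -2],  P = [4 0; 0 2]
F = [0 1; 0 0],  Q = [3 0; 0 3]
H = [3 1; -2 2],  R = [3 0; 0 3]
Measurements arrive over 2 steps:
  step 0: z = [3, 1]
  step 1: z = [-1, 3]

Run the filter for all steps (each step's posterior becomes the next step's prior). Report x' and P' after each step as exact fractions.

step 0: x̄ = F·x = [-2, 0]
step 0: P̄ = F·P·Fᵀ + Q = [5 0; 0 3]
step 0: y = z − H·x̄ = [9, -3]
step 0: S = H·P̄·Hᵀ + R = [51 -24; -24 35]
step 0: K = P̄·Hᵀ·S⁻¹ = [95/403 -50/403; 83/403 126/403]
step 0: x' = x̄ + K·y = [199/403, 369/403]
step 0: P' = (I − K·H)·P̄ = [90/403 15/403; 15/403 204/403]
step 1: x̄ = F·x = [369/403, 0]
step 1: P̄ = F·P·Fᵀ + Q = [1413/403 0; 0 3]
step 1: y = z − H·x̄ = [-1510/403, 1947/403]
step 1: S = H·P̄·Hᵀ + R = [15135/403 -6060/403; -6060/403 11697/403]
step 1: K = P̄·Hᵀ·S⁻¹ = [2983/12895 -314/2579; 7939/38685 2422/7737]
step 1: x' = x̄ + K·y = [-1391/2579, 5752/7737]
step 1: P' = (I − K·H)·P̄ = [2826/12895 471/12895; 471/12895 6526/12895]

step 0: x' = [199/403, 369/403], P' = [90/403 15/403; 15/403 204/403]
step 1: x' = [-1391/2579, 5752/7737], P' = [2826/12895 471/12895; 471/12895 6526/12895]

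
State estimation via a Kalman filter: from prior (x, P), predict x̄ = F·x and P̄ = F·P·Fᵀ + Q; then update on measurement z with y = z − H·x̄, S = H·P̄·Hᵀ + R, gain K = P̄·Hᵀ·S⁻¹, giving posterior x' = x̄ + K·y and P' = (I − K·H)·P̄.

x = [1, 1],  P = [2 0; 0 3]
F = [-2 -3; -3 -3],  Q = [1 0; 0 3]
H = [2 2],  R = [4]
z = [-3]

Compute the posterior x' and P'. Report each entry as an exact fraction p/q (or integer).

x̄ = F·x = [-5, -6]
P̄ = F·P·Fᵀ + Q = [36 39; 39 48]
y = z − H·x̄ = [19]
S = H·P̄·Hᵀ + R = [652]
K = P̄·Hᵀ·S⁻¹ = [75/326; 87/326]
x' = x̄ + K·y = [-205/326, -303/326]
P' = (I − K·H)·P̄ = [243/163 -168/163; -168/163 255/163]

x' = [-205/326, -303/326]
P' = [243/163 -168/163; -168/163 255/163]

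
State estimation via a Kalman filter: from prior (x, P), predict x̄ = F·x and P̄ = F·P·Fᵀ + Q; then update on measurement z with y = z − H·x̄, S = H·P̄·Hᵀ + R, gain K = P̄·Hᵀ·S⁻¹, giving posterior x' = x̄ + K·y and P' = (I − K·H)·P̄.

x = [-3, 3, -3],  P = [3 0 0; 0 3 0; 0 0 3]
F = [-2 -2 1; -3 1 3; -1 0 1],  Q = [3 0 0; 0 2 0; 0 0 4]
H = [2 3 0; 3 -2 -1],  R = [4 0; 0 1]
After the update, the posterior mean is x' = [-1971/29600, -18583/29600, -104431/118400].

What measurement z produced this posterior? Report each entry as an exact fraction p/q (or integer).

z = [-2, 2]

x̄ = F·x = [-3, 3, 0]
P̄ = F·P·Fᵀ + Q = [30 21 9; 21 59 18; 9 18 10]
S = H·P̄·Hᵀ + R = [907 -141; -141 283]
K = P̄·Hᵀ·S⁻¹ = [10077/59200 13179/59200; 12921/59200 -8833/59200; 17697/236800 -7081/236800]
x' − x̄ = [86829/29600, -107383/29600, -104431/118400] = K·y
y = (KᵀK)⁻¹·Kᵀ·(x' − x̄) = [-5, 17]
z = y + H·x̄ = [-5, 17] + [3, -15] = [-2, 2]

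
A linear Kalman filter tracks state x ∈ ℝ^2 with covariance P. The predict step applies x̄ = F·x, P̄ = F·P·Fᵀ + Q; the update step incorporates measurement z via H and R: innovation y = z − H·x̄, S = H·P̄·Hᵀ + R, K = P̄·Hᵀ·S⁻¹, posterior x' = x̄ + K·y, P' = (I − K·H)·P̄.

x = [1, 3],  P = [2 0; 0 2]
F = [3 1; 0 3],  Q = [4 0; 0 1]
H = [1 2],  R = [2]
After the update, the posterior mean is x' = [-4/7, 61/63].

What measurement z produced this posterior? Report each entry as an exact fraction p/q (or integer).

x̄ = F·x = [6, 9]
P̄ = F·P·Fᵀ + Q = [24 6; 6 19]
S = H·P̄·Hᵀ + R = [126]
K = P̄·Hᵀ·S⁻¹ = [2/7; 22/63]
x' − x̄ = [-46/7, -506/63] = K·y
y = (KᵀK)⁻¹·Kᵀ·(x' − x̄) = [-23]
z = y + H·x̄ = [-23] + [24] = [1]

z = [1]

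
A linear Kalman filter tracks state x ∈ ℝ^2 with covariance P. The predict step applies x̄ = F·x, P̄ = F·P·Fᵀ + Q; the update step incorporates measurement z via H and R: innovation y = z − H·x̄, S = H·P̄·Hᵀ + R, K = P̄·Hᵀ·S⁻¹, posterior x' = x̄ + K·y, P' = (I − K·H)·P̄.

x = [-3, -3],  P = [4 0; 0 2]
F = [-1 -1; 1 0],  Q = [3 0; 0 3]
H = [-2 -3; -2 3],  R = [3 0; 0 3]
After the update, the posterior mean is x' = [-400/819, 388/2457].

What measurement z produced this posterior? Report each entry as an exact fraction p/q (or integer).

x̄ = F·x = [6, -3]
P̄ = F·P·Fᵀ + Q = [9 -4; -4 7]
S = H·P̄·Hᵀ + R = [54 -27; -27 150]
K = P̄·Hᵀ·S⁻¹ = [-190/819 -22/91; -389/2457 15/91]
x' − x̄ = [-5314/819, 7759/2457] = K·y
y = (KᵀK)⁻¹·Kᵀ·(x' − x̄) = [4, 23]
z = y + H·x̄ = [4, 23] + [-3, -21] = [1, 2]

z = [1, 2]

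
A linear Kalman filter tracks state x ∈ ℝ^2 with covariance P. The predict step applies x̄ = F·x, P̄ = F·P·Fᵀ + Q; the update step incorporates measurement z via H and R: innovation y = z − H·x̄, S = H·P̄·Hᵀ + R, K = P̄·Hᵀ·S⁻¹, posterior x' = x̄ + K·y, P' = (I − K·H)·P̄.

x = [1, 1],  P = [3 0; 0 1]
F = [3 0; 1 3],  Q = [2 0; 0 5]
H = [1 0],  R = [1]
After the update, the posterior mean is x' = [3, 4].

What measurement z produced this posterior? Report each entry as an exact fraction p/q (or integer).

x̄ = F·x = [3, 4]
P̄ = F·P·Fᵀ + Q = [29 9; 9 17]
S = H·P̄·Hᵀ + R = [30]
K = P̄·Hᵀ·S⁻¹ = [29/30; 3/10]
x' − x̄ = [0, 0] = K·y
y = (KᵀK)⁻¹·Kᵀ·(x' − x̄) = [0]
z = y + H·x̄ = [0] + [3] = [3]

z = [3]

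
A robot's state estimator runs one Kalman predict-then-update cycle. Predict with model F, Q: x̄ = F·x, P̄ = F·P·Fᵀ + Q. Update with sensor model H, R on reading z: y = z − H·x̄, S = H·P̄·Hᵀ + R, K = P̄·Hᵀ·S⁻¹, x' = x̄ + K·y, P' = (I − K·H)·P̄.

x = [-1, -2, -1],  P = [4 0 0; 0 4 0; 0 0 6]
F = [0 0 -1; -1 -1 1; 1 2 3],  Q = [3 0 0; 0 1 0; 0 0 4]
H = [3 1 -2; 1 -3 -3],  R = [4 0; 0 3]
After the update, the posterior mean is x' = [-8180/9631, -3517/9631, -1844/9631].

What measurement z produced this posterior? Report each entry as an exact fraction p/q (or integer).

x̄ = F·x = [1, 2, -8]
P̄ = F·P·Fᵀ + Q = [9 -6 -18; -6 15 6; -18 6 78]
S = H·P̄·Hᵀ + R = [568 714; 714 1101]
K = P̄·Hᵀ·S⁻¹ = [1641/38524 885/19262; 10917/38524 -4747/19262; -2652/9631 -642/9631]
x' − x̄ = [-17811/9631, -22779/9631, 75204/9631] = K·y
y = (KᵀK)⁻¹·Kᵀ·(x' − x̄) = [-24, -18]
z = y + H·x̄ = [-24, -18] + [21, 19] = [-3, 1]

z = [-3, 1]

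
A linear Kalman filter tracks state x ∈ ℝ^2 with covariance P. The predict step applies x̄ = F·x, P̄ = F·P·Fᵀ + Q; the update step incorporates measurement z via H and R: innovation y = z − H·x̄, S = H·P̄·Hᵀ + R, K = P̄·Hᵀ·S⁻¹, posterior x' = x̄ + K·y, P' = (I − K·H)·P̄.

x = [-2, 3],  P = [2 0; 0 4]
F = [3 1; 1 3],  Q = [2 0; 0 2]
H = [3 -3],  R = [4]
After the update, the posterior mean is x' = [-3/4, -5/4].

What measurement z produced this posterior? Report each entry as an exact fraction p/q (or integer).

z = [2]

x̄ = F·x = [-3, 7]
P̄ = F·P·Fᵀ + Q = [24 18; 18 40]
S = H·P̄·Hᵀ + R = [256]
K = P̄·Hᵀ·S⁻¹ = [9/128; -33/128]
x' − x̄ = [9/4, -33/4] = K·y
y = (KᵀK)⁻¹·Kᵀ·(x' − x̄) = [32]
z = y + H·x̄ = [32] + [-30] = [2]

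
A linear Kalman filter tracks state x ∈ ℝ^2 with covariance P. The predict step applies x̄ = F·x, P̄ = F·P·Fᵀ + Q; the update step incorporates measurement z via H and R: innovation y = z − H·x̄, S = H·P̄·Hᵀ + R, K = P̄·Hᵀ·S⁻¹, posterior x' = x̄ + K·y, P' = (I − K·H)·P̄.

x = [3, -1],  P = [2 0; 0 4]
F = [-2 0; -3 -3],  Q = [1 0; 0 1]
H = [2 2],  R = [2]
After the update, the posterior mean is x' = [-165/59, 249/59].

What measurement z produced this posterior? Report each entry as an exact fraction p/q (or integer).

z = [3]

x̄ = F·x = [-6, -6]
P̄ = F·P·Fᵀ + Q = [9 12; 12 55]
S = H·P̄·Hᵀ + R = [354]
K = P̄·Hᵀ·S⁻¹ = [7/59; 67/177]
x' − x̄ = [189/59, 603/59] = K·y
y = (KᵀK)⁻¹·Kᵀ·(x' − x̄) = [27]
z = y + H·x̄ = [27] + [-24] = [3]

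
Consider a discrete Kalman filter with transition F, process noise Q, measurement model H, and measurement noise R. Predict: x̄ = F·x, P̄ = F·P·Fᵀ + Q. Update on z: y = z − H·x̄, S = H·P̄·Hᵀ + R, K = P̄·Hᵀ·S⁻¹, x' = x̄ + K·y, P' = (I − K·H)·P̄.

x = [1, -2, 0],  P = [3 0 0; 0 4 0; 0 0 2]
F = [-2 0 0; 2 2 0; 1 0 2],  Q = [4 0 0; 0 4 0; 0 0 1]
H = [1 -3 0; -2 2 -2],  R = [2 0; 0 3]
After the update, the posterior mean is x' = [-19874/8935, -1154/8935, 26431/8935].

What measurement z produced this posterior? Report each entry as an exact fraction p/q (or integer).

z = [-2, -2]

x̄ = F·x = [-2, -2, 1]
P̄ = F·P·Fᵀ + Q = [16 -12 -6; -12 32 6; -6 6 12]
S = H·P̄·Hᵀ + R = [378 -272; -272 243]
K = P̄·Hᵀ·S⁻¹ = [334/8935 -1244/8935; -2786/8935 -324/8935; -2916/8935 -3264/8935]
x' − x̄ = [-2004/8935, 16716/8935, 17496/8935] = K·y
y = (KᵀK)⁻¹·Kᵀ·(x' − x̄) = [-6, 0]
z = y + H·x̄ = [-6, 0] + [4, -2] = [-2, -2]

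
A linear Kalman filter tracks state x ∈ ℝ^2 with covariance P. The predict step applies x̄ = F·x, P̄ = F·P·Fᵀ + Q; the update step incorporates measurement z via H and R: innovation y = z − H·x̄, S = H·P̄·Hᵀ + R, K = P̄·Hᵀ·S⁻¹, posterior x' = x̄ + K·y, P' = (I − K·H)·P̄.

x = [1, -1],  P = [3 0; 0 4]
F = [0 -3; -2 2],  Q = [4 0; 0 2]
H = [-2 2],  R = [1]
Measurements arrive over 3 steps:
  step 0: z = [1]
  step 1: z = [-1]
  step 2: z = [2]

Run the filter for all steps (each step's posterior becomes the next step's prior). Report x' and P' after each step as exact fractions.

step 0: x̄ = F·x = [3, -4]
step 0: P̄ = F·P·Fᵀ + Q = [40 -24; -24 30]
step 0: y = z − H·x̄ = [15]
step 0: S = H·P̄·Hᵀ + R = [473]
step 0: K = P̄·Hᵀ·S⁻¹ = [-128/473; 108/473]
step 0: x' = x̄ + K·y = [-501/473, -272/473]
step 0: P' = (I − K·H)·P̄ = [2536/473 2472/473; 2472/473 2526/473]
step 1: x̄ = F·x = [816/473, 458/473]
step 1: P̄ = F·P·Fᵀ + Q = [24626/473 -324/473; -324/473 1418/473]
step 1: y = z − H·x̄ = [243/473]
step 1: S = H·P̄·Hᵀ + R = [107241/473]
step 1: K = P̄·Hᵀ·S⁻¹ = [-49900/107241; 3484/107241]
step 1: x' = x̄ + K·y = [53124/35747, 35210/35747]
step 1: P' = (I − K·H)·P̄ = [319042/107241 294092/107241; 294092/107241 295834/107241]
step 2: x̄ = F·x = [-105630/35747, -35828/35747]
step 2: P̄ = F·P·Fᵀ + Q = [1030490/35747 -3484/35747; -3484/35747 321250/107241]
step 2: y = z − H·x̄ = [-68110/35747]
step 2: S = H·P̄·Hᵀ + R = [13841737/107241]
step 2: K = P̄·Hᵀ·S⁻¹ = [-6203844/13841737; 94772/1977391]
step 2: x' = x̄ + K·y = [-4154430/1977391, -2162444/1977391]
step 2: P' = (I − K·H)·P̄ = [40130494/13841737 5289796/1977391; 5289796/1977391 5337182/1977391]

step 0: x' = [-501/473, -272/473], P' = [2536/473 2472/473; 2472/473 2526/473]
step 1: x' = [53124/35747, 35210/35747], P' = [319042/107241 294092/107241; 294092/107241 295834/107241]
step 2: x' = [-4154430/1977391, -2162444/1977391], P' = [40130494/13841737 5289796/1977391; 5289796/1977391 5337182/1977391]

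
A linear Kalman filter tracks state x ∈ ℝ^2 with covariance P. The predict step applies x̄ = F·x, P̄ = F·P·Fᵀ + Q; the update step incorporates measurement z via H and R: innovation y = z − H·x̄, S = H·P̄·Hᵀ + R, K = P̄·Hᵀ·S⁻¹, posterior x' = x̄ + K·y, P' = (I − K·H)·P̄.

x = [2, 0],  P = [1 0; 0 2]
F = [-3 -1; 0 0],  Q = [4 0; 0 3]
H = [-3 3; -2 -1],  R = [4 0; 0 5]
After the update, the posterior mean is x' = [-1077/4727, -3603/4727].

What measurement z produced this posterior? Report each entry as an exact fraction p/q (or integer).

z = [-2, 1]

x̄ = F·x = [-6, 0]
P̄ = F·P·Fᵀ + Q = [15 0; 0 3]
S = H·P̄·Hᵀ + R = [166 81; 81 68]
K = P̄·Hᵀ·S⁻¹ = [-630/4727 -1335/4727; 855/4727 -1227/4727]
x' − x̄ = [27285/4727, -3603/4727] = K·y
y = (KᵀK)⁻¹·Kᵀ·(x' − x̄) = [-20, -11]
z = y + H·x̄ = [-20, -11] + [18, 12] = [-2, 1]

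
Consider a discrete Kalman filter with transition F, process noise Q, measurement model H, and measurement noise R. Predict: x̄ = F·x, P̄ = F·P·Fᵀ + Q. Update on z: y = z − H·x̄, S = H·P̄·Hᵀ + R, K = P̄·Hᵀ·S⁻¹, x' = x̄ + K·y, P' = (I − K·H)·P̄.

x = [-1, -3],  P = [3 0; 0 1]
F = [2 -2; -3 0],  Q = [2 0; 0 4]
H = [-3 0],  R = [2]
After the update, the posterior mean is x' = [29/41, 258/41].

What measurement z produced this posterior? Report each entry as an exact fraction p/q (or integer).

x̄ = F·x = [4, 3]
P̄ = F·P·Fᵀ + Q = [18 -18; -18 31]
S = H·P̄·Hᵀ + R = [164]
K = P̄·Hᵀ·S⁻¹ = [-27/82; 27/82]
x' − x̄ = [-135/41, 135/41] = K·y
y = (KᵀK)⁻¹·Kᵀ·(x' − x̄) = [10]
z = y + H·x̄ = [10] + [-12] = [-2]

z = [-2]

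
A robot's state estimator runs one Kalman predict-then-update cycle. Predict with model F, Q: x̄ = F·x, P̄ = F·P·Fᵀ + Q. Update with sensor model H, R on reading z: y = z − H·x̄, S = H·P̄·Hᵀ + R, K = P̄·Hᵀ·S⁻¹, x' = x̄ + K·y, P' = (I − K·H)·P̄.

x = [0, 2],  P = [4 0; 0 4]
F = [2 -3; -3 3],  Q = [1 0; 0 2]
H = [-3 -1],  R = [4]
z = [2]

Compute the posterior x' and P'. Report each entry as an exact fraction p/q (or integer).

x̄ = F·x = [-6, 6]
P̄ = F·P·Fᵀ + Q = [53 -60; -60 74]
y = z − H·x̄ = [-10]
S = H·P̄·Hᵀ + R = [195]
K = P̄·Hᵀ·S⁻¹ = [-33/65; 106/195]
x' = x̄ + K·y = [-12/13, 22/39]
P' = (I − K·H)·P̄ = [178/65 -402/65; -402/65 3194/195]

x' = [-12/13, 22/39]
P' = [178/65 -402/65; -402/65 3194/195]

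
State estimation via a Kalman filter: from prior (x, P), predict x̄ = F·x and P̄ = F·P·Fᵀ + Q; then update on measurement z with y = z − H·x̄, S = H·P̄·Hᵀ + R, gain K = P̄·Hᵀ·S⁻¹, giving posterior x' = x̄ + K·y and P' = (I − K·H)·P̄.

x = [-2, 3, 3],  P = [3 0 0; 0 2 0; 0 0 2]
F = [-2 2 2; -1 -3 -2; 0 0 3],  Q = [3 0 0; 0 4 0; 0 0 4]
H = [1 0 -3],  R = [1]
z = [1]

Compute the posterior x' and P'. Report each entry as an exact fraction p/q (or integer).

x̄ = F·x = [16, -13, 9]
P̄ = F·P·Fᵀ + Q = [31 -14 12; -14 33 -12; 12 -12 22]
y = z − H·x̄ = [12]
S = H·P̄·Hᵀ + R = [158]
K = P̄·Hᵀ·S⁻¹ = [-5/158; 11/79; -27/79]
x' = x̄ + K·y = [1234/79, -895/79, 387/79]
P' = (I − K·H)·P̄ = [4873/158 -1051/79 813/79; -1051/79 2365/79 -354/79; 813/79 -354/79 280/79]

x' = [1234/79, -895/79, 387/79]
P' = [4873/158 -1051/79 813/79; -1051/79 2365/79 -354/79; 813/79 -354/79 280/79]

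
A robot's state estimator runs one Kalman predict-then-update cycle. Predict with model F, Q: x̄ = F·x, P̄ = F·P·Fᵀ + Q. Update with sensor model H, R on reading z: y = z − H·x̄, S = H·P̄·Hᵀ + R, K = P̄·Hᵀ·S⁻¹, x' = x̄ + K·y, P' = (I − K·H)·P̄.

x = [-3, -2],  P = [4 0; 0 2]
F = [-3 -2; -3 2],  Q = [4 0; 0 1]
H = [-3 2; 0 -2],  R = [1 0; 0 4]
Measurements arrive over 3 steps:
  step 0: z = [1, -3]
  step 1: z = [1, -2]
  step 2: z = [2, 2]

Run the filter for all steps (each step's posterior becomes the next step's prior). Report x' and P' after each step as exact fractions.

step 0: x' = [4852/6353, 40417/25412], P' = [3464/6353 4142/6353; 4142/6353 12429/12706]
step 1: x' = [59321/231612, 6471673/6948360], P' = [7827/19301 51319/115806; 51319/115806 2312561/3474180]
step 2: x' = [-160364541/178745282, -28506794/89372641], P' = [36181399/89372641 79118813/178745282; 79118813/178745282 237802709/357490564]

step 0: x̄ = F·x = [13, 5]
step 0: P̄ = F·P·Fᵀ + Q = [48 28; 28 45]
step 0: y = z − H·x̄ = [30, 7]
step 0: S = H·P̄·Hᵀ + R = [277 -12; -12 184]
step 0: K = P̄·Hᵀ·S⁻¹ = [-2108/6353 -2071/6353; 3/6353 -12429/25412]
step 0: x' = x̄ + K·y = [4852/6353, 40417/25412]
step 0: P' = (I − K·H)·P̄ = [3464/6353 4142/6353; 4142/6353 12429/12706]
step 1: x̄ = F·x = [-69529/12706, 11305/12706]
step 1: P̄ = F·P·Fᵀ + Q = [131150/6353 6318/6353; 6318/6353 12683/6353]
step 1: y = z − H·x̄ = [-218491/12706, -1401/6353]
step 1: S = H·P̄·Hᵀ + R = [1161619/6353 -12824/6353; -12824/6353 76144/6353]
step 1: K = P̄·Hᵀ·S⁻¹ = [-19124/57903 -51319/231612; 1603/868545 -2312561/6948360]
step 1: x' = x̄ + K·y = [59321/231612, 6471673/6948360]
step 1: P' = (I − K·H)·P̄ = [7827/19301 51319/115806; 51319/115806 2312561/3474180]
step 2: x̄ = F·x = [-4570559/1737090, 950557/868545]
step 2: P̄ = F·P·Fᵀ + Q = [13575386/868545 857374/868545; 857374/868545 1732331/868545]
step 2: y = z − H·x̄ = [-2807945/347418, 3638204/868545]
step 2: S = H·P̄·Hᵀ + R = [23937571/173709 -357016/173709; -357016/173709 10403504/868545]
step 2: K = P̄·Hᵀ·S⁻¹ = [-29425384/89372641 -79118813/357490564; 223135/89372641 -237802709/714981128]
step 2: x' = x̄ + K·y = [-160364541/178745282, -28506794/89372641]
step 2: P' = (I − K·H)·P̄ = [36181399/89372641 79118813/178745282; 79118813/178745282 237802709/357490564]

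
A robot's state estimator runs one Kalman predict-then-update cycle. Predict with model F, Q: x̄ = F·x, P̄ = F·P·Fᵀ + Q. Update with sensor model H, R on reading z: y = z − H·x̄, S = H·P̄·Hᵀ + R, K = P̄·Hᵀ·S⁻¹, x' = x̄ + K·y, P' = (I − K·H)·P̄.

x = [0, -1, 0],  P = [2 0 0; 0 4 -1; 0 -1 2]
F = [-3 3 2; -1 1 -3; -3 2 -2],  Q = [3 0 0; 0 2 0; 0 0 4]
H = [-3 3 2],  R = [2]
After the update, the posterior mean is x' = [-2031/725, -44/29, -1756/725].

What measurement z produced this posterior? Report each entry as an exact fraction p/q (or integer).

x̄ = F·x = [-3, -1, -2]
P̄ = F·P·Fᵀ + Q = [53 13 36; 13 32 34; 36 34 54]
S = H·P̄·Hᵀ + R = [725]
K = P̄·Hᵀ·S⁻¹ = [-48/725; 5/29; 102/725]
x' − x̄ = [144/725, -15/29, -306/725] = K·y
y = (KᵀK)⁻¹·Kᵀ·(x' − x̄) = [-3]
z = y + H·x̄ = [-3] + [2] = [-1]

z = [-1]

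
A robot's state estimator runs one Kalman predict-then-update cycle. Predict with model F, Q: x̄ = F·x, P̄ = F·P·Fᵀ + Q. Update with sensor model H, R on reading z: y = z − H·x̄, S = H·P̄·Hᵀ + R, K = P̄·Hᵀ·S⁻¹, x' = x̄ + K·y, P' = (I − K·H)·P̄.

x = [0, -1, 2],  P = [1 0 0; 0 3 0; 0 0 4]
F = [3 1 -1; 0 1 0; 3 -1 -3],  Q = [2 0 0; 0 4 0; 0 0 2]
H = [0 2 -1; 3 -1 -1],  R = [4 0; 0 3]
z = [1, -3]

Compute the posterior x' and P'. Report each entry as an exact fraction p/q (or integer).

x' = [-2555/939, -3827/2817, -10711/2817]
P' = [3824/939 9902/2817 21376/2817; 9902/2817 31307/8451 56554/8451; 21376/2817 56554/8451 133352/8451]

x̄ = F·x = [-3, -1, -5]
P̄ = F·P·Fᵀ + Q = [18 3 18; 3 7 -3; 18 -3 50]
y = z − H·x̄ = [-2, 0]
S = H·P̄·Hᵀ + R = [94 3; 3 90]
K = P̄·Hᵀ·S⁻¹ = [-131/939 1046/2817; 505/2817 419/8451; -1687/2817 826/8451]
x' = x̄ + K·y = [-2555/939, -3827/2817, -10711/2817]
P' = (I − K·H)·P̄ = [3824/939 9902/2817 21376/2817; 9902/2817 31307/8451 56554/8451; 21376/2817 56554/8451 133352/8451]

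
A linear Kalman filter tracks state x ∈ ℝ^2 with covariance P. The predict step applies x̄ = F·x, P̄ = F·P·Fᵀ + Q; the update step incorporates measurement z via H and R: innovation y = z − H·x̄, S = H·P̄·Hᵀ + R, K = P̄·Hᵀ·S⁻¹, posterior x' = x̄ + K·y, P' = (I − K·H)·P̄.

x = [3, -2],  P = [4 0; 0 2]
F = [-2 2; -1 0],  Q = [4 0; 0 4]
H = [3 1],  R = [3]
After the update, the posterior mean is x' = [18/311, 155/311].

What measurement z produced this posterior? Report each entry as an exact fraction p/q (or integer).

z = [1]

x̄ = F·x = [-10, -3]
P̄ = F·P·Fᵀ + Q = [28 8; 8 8]
S = H·P̄·Hᵀ + R = [311]
K = P̄·Hᵀ·S⁻¹ = [92/311; 32/311]
x' − x̄ = [3128/311, 1088/311] = K·y
y = (KᵀK)⁻¹·Kᵀ·(x' − x̄) = [34]
z = y + H·x̄ = [34] + [-33] = [1]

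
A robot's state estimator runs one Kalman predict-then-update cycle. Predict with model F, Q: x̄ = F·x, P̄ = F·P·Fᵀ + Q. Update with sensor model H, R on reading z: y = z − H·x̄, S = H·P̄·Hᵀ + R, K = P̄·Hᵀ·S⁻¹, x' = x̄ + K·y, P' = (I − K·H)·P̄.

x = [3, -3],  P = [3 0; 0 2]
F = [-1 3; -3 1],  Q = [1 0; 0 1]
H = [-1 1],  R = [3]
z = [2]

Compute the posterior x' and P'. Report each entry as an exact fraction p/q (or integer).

x' = [-314/25, -54/5]
P' = [501/25 96/5; 96/5 21]

x̄ = F·x = [-12, -12]
P̄ = F·P·Fᵀ + Q = [22 15; 15 30]
y = z − H·x̄ = [2]
S = H·P̄·Hᵀ + R = [25]
K = P̄·Hᵀ·S⁻¹ = [-7/25; 3/5]
x' = x̄ + K·y = [-314/25, -54/5]
P' = (I − K·H)·P̄ = [501/25 96/5; 96/5 21]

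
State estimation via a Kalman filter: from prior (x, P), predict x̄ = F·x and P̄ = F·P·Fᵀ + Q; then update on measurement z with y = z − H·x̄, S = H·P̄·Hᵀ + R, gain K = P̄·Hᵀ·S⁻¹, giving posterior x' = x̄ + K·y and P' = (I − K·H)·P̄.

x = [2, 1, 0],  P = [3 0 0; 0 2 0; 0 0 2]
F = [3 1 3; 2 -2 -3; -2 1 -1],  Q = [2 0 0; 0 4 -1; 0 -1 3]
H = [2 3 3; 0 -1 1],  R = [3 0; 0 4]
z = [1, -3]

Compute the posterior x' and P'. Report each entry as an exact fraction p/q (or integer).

x̄ = F·x = [7, 2, -3]
P̄ = F·P·Fᵀ + Q = [49 -4 -22; -4 42 -11; -22 -11 19]
y = z − H·x̄ = [-10, 2]
S = H·P̄·Hᵀ + R = [238 -105; -105 87]
K = P̄·Hᵀ·S⁻¹ = [-50/3227 -104/461; 610/3227 -527/1383; 470/3227 240/461]
x' = x̄ + K·y = [21633/3227, -6316/9681, -11021/3227]
P' = (I − K·H)·P̄ = [146019/3227 -47242/3227 -50154/3227; -47242/3227 55535/9681 13593/3227; -50154/3227 13593/3227 20313/3227]

x' = [21633/3227, -6316/9681, -11021/3227]
P' = [146019/3227 -47242/3227 -50154/3227; -47242/3227 55535/9681 13593/3227; -50154/3227 13593/3227 20313/3227]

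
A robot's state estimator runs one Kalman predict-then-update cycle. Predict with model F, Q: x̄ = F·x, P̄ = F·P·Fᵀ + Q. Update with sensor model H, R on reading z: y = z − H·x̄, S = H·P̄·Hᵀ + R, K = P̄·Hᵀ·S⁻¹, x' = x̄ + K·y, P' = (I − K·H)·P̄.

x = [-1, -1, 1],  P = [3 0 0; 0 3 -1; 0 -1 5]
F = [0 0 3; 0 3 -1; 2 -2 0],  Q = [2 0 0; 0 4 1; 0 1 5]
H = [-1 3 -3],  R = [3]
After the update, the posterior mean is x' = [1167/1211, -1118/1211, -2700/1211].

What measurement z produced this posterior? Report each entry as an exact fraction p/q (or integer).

z = [3]

x̄ = F·x = [3, -4, 0]
P̄ = F·P·Fᵀ + Q = [47 -24 6; -24 42 -19; 6 -19 29]
S = H·P̄·Hᵀ + R = [1211]
K = P̄·Hᵀ·S⁻¹ = [-137/1211; 207/1211; -150/1211]
x' − x̄ = [-2466/1211, 3726/1211, -2700/1211] = K·y
y = (KᵀK)⁻¹·Kᵀ·(x' − x̄) = [18]
z = y + H·x̄ = [18] + [-15] = [3]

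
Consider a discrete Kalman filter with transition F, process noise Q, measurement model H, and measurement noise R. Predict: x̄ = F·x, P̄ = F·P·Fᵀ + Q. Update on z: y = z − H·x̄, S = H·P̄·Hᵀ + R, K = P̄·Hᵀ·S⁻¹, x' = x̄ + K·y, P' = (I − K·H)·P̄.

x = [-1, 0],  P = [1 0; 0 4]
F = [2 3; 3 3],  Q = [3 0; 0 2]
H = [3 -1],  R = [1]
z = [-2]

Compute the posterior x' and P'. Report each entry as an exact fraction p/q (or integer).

x' = [-93/61, -470/183]
P' = [100/61 271/61; 271/61 2360/183]

x̄ = F·x = [-2, -3]
P̄ = F·P·Fᵀ + Q = [43 42; 42 47]
y = z − H·x̄ = [1]
S = H·P̄·Hᵀ + R = [183]
K = P̄·Hᵀ·S⁻¹ = [29/61; 79/183]
x' = x̄ + K·y = [-93/61, -470/183]
P' = (I − K·H)·P̄ = [100/61 271/61; 271/61 2360/183]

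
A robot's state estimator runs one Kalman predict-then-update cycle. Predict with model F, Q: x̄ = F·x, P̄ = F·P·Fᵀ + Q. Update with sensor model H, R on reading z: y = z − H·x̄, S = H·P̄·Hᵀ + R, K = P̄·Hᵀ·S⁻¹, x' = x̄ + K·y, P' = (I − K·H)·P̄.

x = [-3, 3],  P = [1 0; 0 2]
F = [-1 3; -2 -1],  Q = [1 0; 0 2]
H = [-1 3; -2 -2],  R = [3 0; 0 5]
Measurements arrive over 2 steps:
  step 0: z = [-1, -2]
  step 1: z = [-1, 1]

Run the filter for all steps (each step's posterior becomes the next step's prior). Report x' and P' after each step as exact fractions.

step 0: x̄ = F·x = [12, 3]
step 0: P̄ = F·P·Fᵀ + Q = [20 -4; -4 8]
step 0: y = z − H·x̄ = [2, 28]
step 0: S = H·P̄·Hᵀ + R = [119 8; 8 85]
step 0: K = P̄·Hᵀ·S⁻¹ = [-2464/10051 -3552/10051; 2444/10051 -1176/10051]
step 0: x' = x̄ + K·y = [16228/10051, 2113/10051]
step 0: P' = (I − K·H)·P̄ = [8508/10051 372/10051; 372/10051 2568/10051]
step 1: x̄ = F·x = [-9889/10051, -1503/437]
step 1: P̄ = F·P·Fᵀ + Q = [39439/10051 324/437; 324/437 110/19]
step 1: y = z − H·x̄ = [83767/10051, -78865/10051]
step 1: S = H·P̄·Hᵀ + R = [548590/10051 -300070/10051; -300070/10051 500387/10051]
step 1: K = P̄·Hᵀ·S⁻¹ = [-4501/22630 -562869/1835293; 2713/11315 -217630/1835293]
step 1: x' = x̄ + K·y = [-4314107/18352930, -4685754/9176465]
step 1: P' = (I − K·H)·P̄ = [13291527/18352930 390099/9176465; 390099/9176465 2330276/9176465]

step 0: x' = [16228/10051, 2113/10051], P' = [8508/10051 372/10051; 372/10051 2568/10051]
step 1: x' = [-4314107/18352930, -4685754/9176465], P' = [13291527/18352930 390099/9176465; 390099/9176465 2330276/9176465]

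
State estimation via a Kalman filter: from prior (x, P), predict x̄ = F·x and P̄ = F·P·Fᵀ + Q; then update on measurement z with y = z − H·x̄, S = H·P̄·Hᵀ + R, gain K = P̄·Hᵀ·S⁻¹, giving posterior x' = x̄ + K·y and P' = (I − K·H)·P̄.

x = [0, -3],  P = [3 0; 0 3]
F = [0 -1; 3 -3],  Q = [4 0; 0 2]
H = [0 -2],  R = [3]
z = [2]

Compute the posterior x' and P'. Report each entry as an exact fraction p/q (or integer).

x̄ = F·x = [3, 9]
P̄ = F·P·Fᵀ + Q = [7 9; 9 56]
y = z − H·x̄ = [20]
S = H·P̄·Hᵀ + R = [227]
K = P̄·Hᵀ·S⁻¹ = [-18/227; -112/227]
x' = x̄ + K·y = [321/227, -197/227]
P' = (I − K·H)·P̄ = [1265/227 27/227; 27/227 168/227]

x' = [321/227, -197/227]
P' = [1265/227 27/227; 27/227 168/227]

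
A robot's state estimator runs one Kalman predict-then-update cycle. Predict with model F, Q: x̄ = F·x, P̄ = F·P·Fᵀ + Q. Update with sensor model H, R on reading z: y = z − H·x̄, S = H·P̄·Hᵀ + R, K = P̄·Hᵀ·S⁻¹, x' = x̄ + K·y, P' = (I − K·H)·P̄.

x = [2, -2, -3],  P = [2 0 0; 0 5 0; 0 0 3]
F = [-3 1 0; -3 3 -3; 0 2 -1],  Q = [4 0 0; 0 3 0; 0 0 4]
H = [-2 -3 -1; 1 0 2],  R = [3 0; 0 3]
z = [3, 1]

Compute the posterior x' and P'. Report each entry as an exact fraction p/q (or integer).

x' = [-102393/17243, 32649/17243, 56417/17243]
P' = [185566/17243 -90351/17243 -94142/17243; -90351/17243 50784/17243 42201/17243; -94142/17243 42201/17243 59449/17243]

x̄ = F·x = [-8, -3, -1]
P̄ = F·P·Fᵀ + Q = [27 33 10; 33 93 39; 10 39 27]
y = z − H·x̄ = [-23, 11]
S = H·P̄·Hᵀ + R = [1645 -491; -491 178]
K = P̄·Hᵀ·S⁻¹ = [-1979/17243 -906/17243; -4617/17243 -1983/17243; 744/17243 8252/17243]
x' = x̄ + K·y = [-102393/17243, 32649/17243, 56417/17243]
P' = (I − K·H)·P̄ = [185566/17243 -90351/17243 -94142/17243; -90351/17243 50784/17243 42201/17243; -94142/17243 42201/17243 59449/17243]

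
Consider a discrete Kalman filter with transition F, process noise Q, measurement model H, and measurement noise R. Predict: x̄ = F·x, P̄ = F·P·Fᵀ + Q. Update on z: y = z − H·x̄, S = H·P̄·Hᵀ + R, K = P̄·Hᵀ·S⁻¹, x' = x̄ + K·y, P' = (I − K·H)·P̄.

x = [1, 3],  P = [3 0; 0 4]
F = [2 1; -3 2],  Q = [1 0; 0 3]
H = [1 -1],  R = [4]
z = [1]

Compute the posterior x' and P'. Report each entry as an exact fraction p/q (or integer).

x̄ = F·x = [5, 3]
P̄ = F·P·Fᵀ + Q = [17 -10; -10 46]
y = z − H·x̄ = [-1]
S = H·P̄·Hᵀ + R = [87]
K = P̄·Hᵀ·S⁻¹ = [9/29; -56/87]
x' = x̄ + K·y = [136/29, 317/87]
P' = (I − K·H)·P̄ = [250/29 214/29; 214/29 866/87]

x' = [136/29, 317/87]
P' = [250/29 214/29; 214/29 866/87]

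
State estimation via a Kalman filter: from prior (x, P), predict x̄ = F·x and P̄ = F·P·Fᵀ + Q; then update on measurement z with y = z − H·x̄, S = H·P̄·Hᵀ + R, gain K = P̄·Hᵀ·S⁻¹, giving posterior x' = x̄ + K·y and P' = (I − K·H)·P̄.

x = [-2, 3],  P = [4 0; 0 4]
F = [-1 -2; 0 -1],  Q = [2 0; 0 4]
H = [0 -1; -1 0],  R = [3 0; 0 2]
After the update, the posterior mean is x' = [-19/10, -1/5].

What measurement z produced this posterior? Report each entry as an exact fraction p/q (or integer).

x̄ = F·x = [-4, -3]
P̄ = F·P·Fᵀ + Q = [22 8; 8 8]
S = H·P̄·Hᵀ + R = [11 8; 8 24]
K = P̄·Hᵀ·S⁻¹ = [-2/25 -89/100; -16/25 -3/25]
x' − x̄ = [21/10, 14/5] = K·y
y = (KᵀK)⁻¹·Kᵀ·(x' − x̄) = [-4, -2]
z = y + H·x̄ = [-4, -2] + [3, 4] = [-1, 2]

z = [-1, 2]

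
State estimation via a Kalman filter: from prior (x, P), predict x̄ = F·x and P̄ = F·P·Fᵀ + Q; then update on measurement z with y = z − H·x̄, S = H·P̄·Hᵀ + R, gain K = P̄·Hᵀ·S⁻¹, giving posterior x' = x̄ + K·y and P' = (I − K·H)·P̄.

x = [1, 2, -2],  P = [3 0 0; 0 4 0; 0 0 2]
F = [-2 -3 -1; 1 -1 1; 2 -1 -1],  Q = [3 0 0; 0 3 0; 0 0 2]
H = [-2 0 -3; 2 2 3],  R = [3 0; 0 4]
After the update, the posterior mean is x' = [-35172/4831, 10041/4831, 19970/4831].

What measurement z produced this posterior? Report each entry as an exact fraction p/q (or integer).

z = [3, 3]

x̄ = F·x = [-6, -3, 2]
P̄ = F·P·Fᵀ + Q = [53 4 2; 4 12 8; 2 8 20]
S = H·P̄·Hᵀ + R = [419 -480; -480 596]
K = P̄·Hᵀ·S⁻¹ = [-2288/4831 -870/4831; 1952/4831 2026/4831; 64/4831 700/4831]
x' − x̄ = [-6186/4831, 24534/4831, 10308/4831] = K·y
y = (KᵀK)⁻¹·Kᵀ·(x' − x̄) = [-3, 15]
z = y + H·x̄ = [-3, 15] + [6, -12] = [3, 3]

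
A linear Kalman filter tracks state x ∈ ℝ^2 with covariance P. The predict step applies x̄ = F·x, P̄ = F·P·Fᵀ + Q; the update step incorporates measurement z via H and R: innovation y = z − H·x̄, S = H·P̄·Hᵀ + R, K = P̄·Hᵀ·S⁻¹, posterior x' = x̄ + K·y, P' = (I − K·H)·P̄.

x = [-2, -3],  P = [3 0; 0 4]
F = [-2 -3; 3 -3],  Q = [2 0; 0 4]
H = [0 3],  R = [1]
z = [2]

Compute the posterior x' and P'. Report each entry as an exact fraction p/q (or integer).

x' = [3737/302, 405/604]
P' = [6821/151 9/302; 9/302 67/604]

x̄ = F·x = [13, 3]
P̄ = F·P·Fᵀ + Q = [50 18; 18 67]
y = z − H·x̄ = [-7]
S = H·P̄·Hᵀ + R = [604]
K = P̄·Hᵀ·S⁻¹ = [27/302; 201/604]
x' = x̄ + K·y = [3737/302, 405/604]
P' = (I − K·H)·P̄ = [6821/151 9/302; 9/302 67/604]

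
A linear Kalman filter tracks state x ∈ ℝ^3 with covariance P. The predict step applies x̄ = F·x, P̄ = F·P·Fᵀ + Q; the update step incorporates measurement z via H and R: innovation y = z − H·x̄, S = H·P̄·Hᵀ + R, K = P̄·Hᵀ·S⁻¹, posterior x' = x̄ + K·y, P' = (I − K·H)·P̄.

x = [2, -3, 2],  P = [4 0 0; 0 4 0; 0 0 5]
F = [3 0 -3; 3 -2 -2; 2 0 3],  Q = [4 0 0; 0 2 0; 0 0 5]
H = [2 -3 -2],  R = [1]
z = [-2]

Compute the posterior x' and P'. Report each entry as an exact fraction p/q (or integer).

x' = [588/575, 1324/575, -802/575]
P' = [48679/575 39042/575 -9891/575; 39042/575 36466/575 -15618/575; -9891/575 -15618/575 13614/575]

x̄ = F·x = [0, 8, 10]
P̄ = F·P·Fᵀ + Q = [85 66 -21; 66 74 -6; -21 -6 66]
y = z − H·x̄ = [42]
S = H·P̄·Hᵀ + R = [575]
K = P̄·Hᵀ·S⁻¹ = [14/575; -78/575; -156/575]
x' = x̄ + K·y = [588/575, 1324/575, -802/575]
P' = (I − K·H)·P̄ = [48679/575 39042/575 -9891/575; 39042/575 36466/575 -15618/575; -9891/575 -15618/575 13614/575]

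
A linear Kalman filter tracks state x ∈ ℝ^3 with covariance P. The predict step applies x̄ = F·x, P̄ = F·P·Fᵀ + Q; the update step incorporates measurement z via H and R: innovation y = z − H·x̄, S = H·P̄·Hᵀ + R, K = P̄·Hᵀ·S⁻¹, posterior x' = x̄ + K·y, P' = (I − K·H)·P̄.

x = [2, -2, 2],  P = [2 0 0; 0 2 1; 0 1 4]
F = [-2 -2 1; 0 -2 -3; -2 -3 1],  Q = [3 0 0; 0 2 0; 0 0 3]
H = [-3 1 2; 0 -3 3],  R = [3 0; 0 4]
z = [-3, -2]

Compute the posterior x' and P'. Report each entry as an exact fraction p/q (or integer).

x̄ = F·x = [2, -2, 4]
P̄ = F·P·Fᵀ + Q = [19 0 19; 0 58 7; 19 7 27]
y = z − H·x̄ = [-3, -20]
S = H·P̄·Hᵀ + R = [140 -204; -204 643]
K = P̄·Hᵀ·S⁻¹ = [-589/48404 1026/12101; 3771/12101 -1683/12101; 3703/12101 2304/12101]
x' = x̄ + K·y = [16495/48404, -1855/12101, -8785/12101]
P' = (I − K·H)·P̄ = [674557/48404 167580/12101 168948/12101; 167580/12101 172847/12101 170603/12101; 168948/12101 170603/12101 173675/12101]

x' = [16495/48404, -1855/12101, -8785/12101]
P' = [674557/48404 167580/12101 168948/12101; 167580/12101 172847/12101 170603/12101; 168948/12101 170603/12101 173675/12101]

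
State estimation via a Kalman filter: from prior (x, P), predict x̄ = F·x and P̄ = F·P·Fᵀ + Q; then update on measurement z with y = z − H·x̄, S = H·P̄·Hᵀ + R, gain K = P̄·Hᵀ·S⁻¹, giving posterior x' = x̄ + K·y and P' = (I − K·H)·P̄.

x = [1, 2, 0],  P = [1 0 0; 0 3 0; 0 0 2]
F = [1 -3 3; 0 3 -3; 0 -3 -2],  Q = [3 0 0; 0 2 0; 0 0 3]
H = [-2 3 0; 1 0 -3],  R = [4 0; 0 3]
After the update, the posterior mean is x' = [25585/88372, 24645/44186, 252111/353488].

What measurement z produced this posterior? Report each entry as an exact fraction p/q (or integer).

z = [1, -2]

x̄ = F·x = [-5, 6, -6]
P̄ = F·P·Fᵀ + Q = [49 -45 15; -45 47 -15; 15 -15 38]
S = H·P̄·Hᵀ + R = [1163 -8; -8 304]
K = P̄·Hᵀ·S⁻¹ = [-4425/22093 697/88372; 4389/22093 231/44186; -2949/44186 -115737/353488]
x' − x̄ = [467445/88372, -240471/44186, 2373039/353488] = K·y
y = (KᵀK)⁻¹·Kᵀ·(x' − x̄) = [-27, -15]
z = y + H·x̄ = [-27, -15] + [28, 13] = [1, -2]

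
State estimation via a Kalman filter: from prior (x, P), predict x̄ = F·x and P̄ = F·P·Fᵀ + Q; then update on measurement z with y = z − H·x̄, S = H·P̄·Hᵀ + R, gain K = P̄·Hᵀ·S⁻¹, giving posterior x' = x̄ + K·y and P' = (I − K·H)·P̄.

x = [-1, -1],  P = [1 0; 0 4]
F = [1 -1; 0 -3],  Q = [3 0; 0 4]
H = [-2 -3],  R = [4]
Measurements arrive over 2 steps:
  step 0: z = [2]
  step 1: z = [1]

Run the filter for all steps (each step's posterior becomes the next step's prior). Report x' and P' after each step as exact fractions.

step 0: x' = [-143/135, 1/15], P' = [404/135 -28/15; -28/15 8/5]
step 1: x' = [-9543/11465, 2457/11465], P' = [31976/11465 -18894/11465; -18894/11465 16016/11465]

step 0: x̄ = F·x = [0, 3]
step 0: P̄ = F·P·Fᵀ + Q = [8 12; 12 40]
step 0: y = z − H·x̄ = [11]
step 0: S = H·P̄·Hᵀ + R = [540]
step 0: K = P̄·Hᵀ·S⁻¹ = [-13/135; -4/15]
step 0: x' = x̄ + K·y = [-143/135, 1/15]
step 0: P' = (I − K·H)·P̄ = [404/135 -28/15; -28/15 8/5]
step 1: x̄ = F·x = [-152/135, -1/5]
step 1: P̄ = F·P·Fᵀ + Q = [1529/135 52/5; 52/5 92/5]
step 1: y = z − H·x̄ = [-50/27]
step 1: S = H·P̄·Hᵀ + R = [9172/27]
step 1: K = P̄·Hᵀ·S⁻¹ = [-727/4586; -513/2293]
step 1: x' = x̄ + K·y = [-9543/11465, 2457/11465]
step 1: P' = (I − K·H)·P̄ = [31976/11465 -18894/11465; -18894/11465 16016/11465]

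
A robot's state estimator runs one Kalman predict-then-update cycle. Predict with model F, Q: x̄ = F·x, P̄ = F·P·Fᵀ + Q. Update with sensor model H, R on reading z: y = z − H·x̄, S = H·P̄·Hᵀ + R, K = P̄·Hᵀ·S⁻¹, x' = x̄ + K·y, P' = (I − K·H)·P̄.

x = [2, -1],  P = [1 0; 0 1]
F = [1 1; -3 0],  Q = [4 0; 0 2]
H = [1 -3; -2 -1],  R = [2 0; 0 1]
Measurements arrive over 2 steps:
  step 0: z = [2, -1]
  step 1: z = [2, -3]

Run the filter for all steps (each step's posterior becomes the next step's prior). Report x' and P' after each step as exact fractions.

step 0: x' = [667/988, -1561/2964], P' = [213/988 -21/988; -21/988 535/2964]
step 1: x' = [4025514/2689139, -616200/2689139], P' = [574026/2689139 -53294/2689139; -53294/2689139 471900/2689139]

step 0: x̄ = F·x = [1, -6]
step 0: P̄ = F·P·Fᵀ + Q = [6 -3; -3 11]
step 0: y = z − H·x̄ = [-17, -5]
step 0: S = H·P̄·Hᵀ + R = [125 6; 6 24]
step 0: K = P̄·Hᵀ·S⁻¹ = [69/494 -405/988; -139/494 -409/2964]
step 0: x' = x̄ + K·y = [667/988, -1561/2964]
step 0: P' = (I − K·H)·P̄ = [213/988 -21/988; -21/988 535/2964]
step 1: x̄ = F·x = [110/741, -2001/988]
step 1: P̄ = F·P·Fᵀ + Q = [3226/741 -144/247; -144/247 3893/988]
step 1: y = z − H·x̄ = [-659/156, -14015/2964]
step 1: S = H·P̄·Hᵀ + R = [7069/156 31/156; 31/156 59347/2964]
step 1: K = P̄·Hᵀ·S⁻¹ = [366954/2689139 -1094758/2689139; -734497/2689139 -365312/2689139]
step 1: x' = x̄ + K·y = [4025514/2689139, -616200/2689139]
step 1: P' = (I − K·H)·P̄ = [574026/2689139 -53294/2689139; -53294/2689139 471900/2689139]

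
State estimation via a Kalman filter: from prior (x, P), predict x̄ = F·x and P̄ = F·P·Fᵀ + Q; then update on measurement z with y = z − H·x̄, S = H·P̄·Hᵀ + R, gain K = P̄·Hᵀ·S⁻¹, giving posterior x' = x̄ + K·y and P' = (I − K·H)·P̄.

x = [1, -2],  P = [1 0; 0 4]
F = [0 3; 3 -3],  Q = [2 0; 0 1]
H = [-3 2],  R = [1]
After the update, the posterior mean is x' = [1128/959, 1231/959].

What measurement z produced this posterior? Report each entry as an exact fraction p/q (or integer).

z = [-1]

x̄ = F·x = [-6, 9]
P̄ = F·P·Fᵀ + Q = [38 -36; -36 46]
S = H·P̄·Hᵀ + R = [959]
K = P̄·Hᵀ·S⁻¹ = [-186/959; 200/959]
x' − x̄ = [6882/959, -7400/959] = K·y
y = (KᵀK)⁻¹·Kᵀ·(x' − x̄) = [-37]
z = y + H·x̄ = [-37] + [36] = [-1]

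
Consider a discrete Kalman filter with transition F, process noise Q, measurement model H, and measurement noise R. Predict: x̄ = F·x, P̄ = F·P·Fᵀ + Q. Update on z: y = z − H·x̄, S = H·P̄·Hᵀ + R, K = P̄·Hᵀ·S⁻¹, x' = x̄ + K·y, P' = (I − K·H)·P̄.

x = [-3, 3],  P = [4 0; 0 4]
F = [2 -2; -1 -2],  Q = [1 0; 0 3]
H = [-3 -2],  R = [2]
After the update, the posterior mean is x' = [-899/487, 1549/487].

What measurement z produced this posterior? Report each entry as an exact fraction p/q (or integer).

x̄ = F·x = [-12, -3]
P̄ = F·P·Fᵀ + Q = [33 8; 8 23]
S = H·P̄·Hᵀ + R = [487]
K = P̄·Hᵀ·S⁻¹ = [-115/487; -70/487]
x' − x̄ = [4945/487, 3010/487] = K·y
y = (KᵀK)⁻¹·Kᵀ·(x' − x̄) = [-43]
z = y + H·x̄ = [-43] + [42] = [-1]

z = [-1]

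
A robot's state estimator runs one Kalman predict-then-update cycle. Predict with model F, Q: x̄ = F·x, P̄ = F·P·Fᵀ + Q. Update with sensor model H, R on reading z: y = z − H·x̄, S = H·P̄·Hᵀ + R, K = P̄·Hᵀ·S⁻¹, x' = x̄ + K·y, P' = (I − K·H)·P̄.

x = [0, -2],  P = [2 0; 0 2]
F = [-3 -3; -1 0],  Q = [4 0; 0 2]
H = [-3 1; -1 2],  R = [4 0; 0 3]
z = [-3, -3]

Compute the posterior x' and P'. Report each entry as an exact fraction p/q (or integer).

x̄ = F·x = [6, 0]
P̄ = F·P·Fᵀ + Q = [40 6; 6 4]
y = z − H·x̄ = [15, 3]
S = H·P̄·Hᵀ + R = [332 86; 86 35]
K = P̄·Hᵀ·S⁻¹ = [-791/2112 127/1056; -331/2112 467/1056]
x' = x̄ + K·y = [523/704, -721/704]
P' = (I − K·H)·P̄ = [709/1056 545/1056; 545/1056 973/1056]

x' = [523/704, -721/704]
P' = [709/1056 545/1056; 545/1056 973/1056]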